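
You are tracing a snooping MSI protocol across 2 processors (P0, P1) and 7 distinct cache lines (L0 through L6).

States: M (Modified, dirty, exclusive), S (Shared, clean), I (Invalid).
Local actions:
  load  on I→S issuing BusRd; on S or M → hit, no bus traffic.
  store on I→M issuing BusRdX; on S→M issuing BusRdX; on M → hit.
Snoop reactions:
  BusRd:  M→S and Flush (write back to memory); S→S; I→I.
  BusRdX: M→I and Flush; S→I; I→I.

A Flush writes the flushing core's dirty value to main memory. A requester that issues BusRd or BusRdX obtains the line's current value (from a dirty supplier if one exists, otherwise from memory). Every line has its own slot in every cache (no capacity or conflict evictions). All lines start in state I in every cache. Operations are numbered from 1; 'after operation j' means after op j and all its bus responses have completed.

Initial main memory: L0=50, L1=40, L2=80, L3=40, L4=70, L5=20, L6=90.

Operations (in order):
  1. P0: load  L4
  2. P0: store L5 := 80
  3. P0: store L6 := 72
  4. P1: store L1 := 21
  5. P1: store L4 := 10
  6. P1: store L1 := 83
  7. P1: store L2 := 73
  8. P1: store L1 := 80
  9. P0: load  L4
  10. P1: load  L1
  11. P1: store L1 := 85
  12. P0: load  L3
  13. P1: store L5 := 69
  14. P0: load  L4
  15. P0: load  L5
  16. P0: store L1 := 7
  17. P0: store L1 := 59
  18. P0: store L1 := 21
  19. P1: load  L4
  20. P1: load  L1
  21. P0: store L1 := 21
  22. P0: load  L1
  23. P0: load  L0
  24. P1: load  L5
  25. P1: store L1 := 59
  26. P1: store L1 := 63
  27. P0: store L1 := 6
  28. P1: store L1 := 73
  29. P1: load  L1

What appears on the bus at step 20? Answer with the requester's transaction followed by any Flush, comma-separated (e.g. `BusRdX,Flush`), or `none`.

step 1: P0: load  L4  ⟶  SI  (L4)  txn=BusRd  M[L4]=70
step 2: P0: store L5 := 80  ⟶  MI  (L5)  txn=BusRdX  M[L5]=20
step 3: P0: store L6 := 72  ⟶  MI  (L6)  txn=BusRdX  M[L6]=90
step 4: P1: store L1 := 21  ⟶  IM  (L1)  txn=BusRdX  M[L1]=40
step 5: P1: store L4 := 10  ⟶  IM  (L4)  txn=BusRdX  M[L4]=70
step 6: P1: store L1 := 83  ⟶  IM  (L1)  txn=∅  M[L1]=40
step 7: P1: store L2 := 73  ⟶  IM  (L2)  txn=BusRdX  M[L2]=80
step 8: P1: store L1 := 80  ⟶  IM  (L1)  txn=∅  M[L1]=40
step 9: P0: load  L4  ⟶  SS  (L4)  txn=BusRd+Flush  M[L4]=10
step 10: P1: load  L1  ⟶  IM  (L1)  txn=∅  M[L1]=40
step 11: P1: store L1 := 85  ⟶  IM  (L1)  txn=∅  M[L1]=40
step 12: P0: load  L3  ⟶  SI  (L3)  txn=BusRd  M[L3]=40
step 13: P1: store L5 := 69  ⟶  IM  (L5)  txn=BusRdX+Flush  M[L5]=80
step 14: P0: load  L4  ⟶  SS  (L4)  txn=∅  M[L4]=10
step 15: P0: load  L5  ⟶  SS  (L5)  txn=BusRd+Flush  M[L5]=69
step 16: P0: store L1 := 7  ⟶  MI  (L1)  txn=BusRdX+Flush  M[L1]=85
step 17: P0: store L1 := 59  ⟶  MI  (L1)  txn=∅  M[L1]=85
step 18: P0: store L1 := 21  ⟶  MI  (L1)  txn=∅  M[L1]=85
step 19: P1: load  L4  ⟶  SS  (L4)  txn=∅  M[L4]=10
step 20: P1: load  L1  ⟶  SS  (L1)  txn=BusRd+Flush  M[L1]=21
step 21: P0: store L1 := 21  ⟶  MI  (L1)  txn=BusRdX  M[L1]=21
step 22: P0: load  L1  ⟶  MI  (L1)  txn=∅  M[L1]=21
step 23: P0: load  L0  ⟶  SI  (L0)  txn=BusRd  M[L0]=50
step 24: P1: load  L5  ⟶  SS  (L5)  txn=∅  M[L5]=69
step 25: P1: store L1 := 59  ⟶  IM  (L1)  txn=BusRdX+Flush  M[L1]=21
step 26: P1: store L1 := 63  ⟶  IM  (L1)  txn=∅  M[L1]=21
step 27: P0: store L1 := 6  ⟶  MI  (L1)  txn=BusRdX+Flush  M[L1]=63
step 28: P1: store L1 := 73  ⟶  IM  (L1)  txn=BusRdX+Flush  M[L1]=6
step 29: P1: load  L1  ⟶  IM  (L1)  txn=∅  M[L1]=6

bus = BusRd,Flush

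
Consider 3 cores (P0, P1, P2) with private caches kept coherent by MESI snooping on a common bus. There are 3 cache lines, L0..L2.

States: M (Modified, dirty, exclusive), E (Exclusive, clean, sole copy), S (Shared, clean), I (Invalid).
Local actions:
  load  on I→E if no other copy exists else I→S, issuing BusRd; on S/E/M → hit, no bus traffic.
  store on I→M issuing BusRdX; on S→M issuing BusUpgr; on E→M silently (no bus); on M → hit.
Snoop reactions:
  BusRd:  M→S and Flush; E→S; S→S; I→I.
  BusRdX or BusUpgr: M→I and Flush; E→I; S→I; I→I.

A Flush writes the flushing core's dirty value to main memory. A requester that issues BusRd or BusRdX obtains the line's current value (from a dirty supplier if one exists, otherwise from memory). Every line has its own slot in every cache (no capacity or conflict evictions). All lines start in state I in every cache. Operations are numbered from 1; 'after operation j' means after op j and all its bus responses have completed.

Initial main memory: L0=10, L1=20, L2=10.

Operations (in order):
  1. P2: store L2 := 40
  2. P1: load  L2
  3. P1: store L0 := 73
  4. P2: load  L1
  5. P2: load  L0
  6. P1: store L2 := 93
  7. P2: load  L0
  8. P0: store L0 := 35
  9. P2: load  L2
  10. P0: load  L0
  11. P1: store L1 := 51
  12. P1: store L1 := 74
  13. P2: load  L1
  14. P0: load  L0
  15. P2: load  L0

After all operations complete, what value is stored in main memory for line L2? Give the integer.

memory[L2] = 93

1. P2: store L2 := 40  bus=[BusRdX]  L2: P0=I P1=I P2=M  mem[L2]=10
2. P1: load  L2  bus=[BusRd,Flush]  L2: P0=I P1=S P2=S  mem[L2]=40
3. P1: store L0 := 73  bus=[BusRdX]  L0: P0=I P1=M P2=I  mem[L0]=10
4. P2: load  L1  bus=[BusRd]  L1: P0=I P1=I P2=E  mem[L1]=20
5. P2: load  L0  bus=[BusRd,Flush]  L0: P0=I P1=S P2=S  mem[L0]=73
6. P1: store L2 := 93  bus=[BusUpgr]  L2: P0=I P1=M P2=I  mem[L2]=40
7. P2: load  L0  bus=[-]  L0: P0=I P1=S P2=S  mem[L0]=73
8. P0: store L0 := 35  bus=[BusRdX]  L0: P0=M P1=I P2=I  mem[L0]=73
9. P2: load  L2  bus=[BusRd,Flush]  L2: P0=I P1=S P2=S  mem[L2]=93
10. P0: load  L0  bus=[-]  L0: P0=M P1=I P2=I  mem[L0]=73
11. P1: store L1 := 51  bus=[BusRdX]  L1: P0=I P1=M P2=I  mem[L1]=20
12. P1: store L1 := 74  bus=[-]  L1: P0=I P1=M P2=I  mem[L1]=20
13. P2: load  L1  bus=[BusRd,Flush]  L1: P0=I P1=S P2=S  mem[L1]=74
14. P0: load  L0  bus=[-]  L0: P0=M P1=I P2=I  mem[L0]=73
15. P2: load  L0  bus=[BusRd,Flush]  L0: P0=S P1=I P2=S  mem[L0]=35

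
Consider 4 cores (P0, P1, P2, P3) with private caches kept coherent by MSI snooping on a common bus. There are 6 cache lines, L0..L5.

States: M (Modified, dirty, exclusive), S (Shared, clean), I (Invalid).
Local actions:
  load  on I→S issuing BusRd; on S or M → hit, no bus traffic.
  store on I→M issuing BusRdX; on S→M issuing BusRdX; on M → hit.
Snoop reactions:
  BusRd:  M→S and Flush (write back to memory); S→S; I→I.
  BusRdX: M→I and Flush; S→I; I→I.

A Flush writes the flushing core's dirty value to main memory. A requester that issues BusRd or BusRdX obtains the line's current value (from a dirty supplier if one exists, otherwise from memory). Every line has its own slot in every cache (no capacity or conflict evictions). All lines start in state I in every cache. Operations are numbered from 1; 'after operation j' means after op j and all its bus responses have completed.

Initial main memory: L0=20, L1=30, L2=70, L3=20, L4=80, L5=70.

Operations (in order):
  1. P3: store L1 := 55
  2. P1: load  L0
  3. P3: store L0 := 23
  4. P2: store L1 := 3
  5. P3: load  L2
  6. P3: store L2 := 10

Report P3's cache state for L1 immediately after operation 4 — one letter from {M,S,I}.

1. P3: store L1 := 55  bus=[BusRdX]  L1: P0=I P1=I P2=I P3=M  mem[L1]=30
2. P1: load  L0  bus=[BusRd]  L0: P0=I P1=S P2=I P3=I  mem[L0]=20
3. P3: store L0 := 23  bus=[BusRdX]  L0: P0=I P1=I P2=I P3=M  mem[L0]=20
4. P2: store L1 := 3  bus=[BusRdX,Flush]  L1: P0=I P1=I P2=M P3=I  mem[L1]=55
5. P3: load  L2  bus=[BusRd]  L2: P0=I P1=I P2=I P3=S  mem[L2]=70
6. P3: store L2 := 10  bus=[BusRdX]  L2: P0=I P1=I P2=I P3=M  mem[L2]=70

state = I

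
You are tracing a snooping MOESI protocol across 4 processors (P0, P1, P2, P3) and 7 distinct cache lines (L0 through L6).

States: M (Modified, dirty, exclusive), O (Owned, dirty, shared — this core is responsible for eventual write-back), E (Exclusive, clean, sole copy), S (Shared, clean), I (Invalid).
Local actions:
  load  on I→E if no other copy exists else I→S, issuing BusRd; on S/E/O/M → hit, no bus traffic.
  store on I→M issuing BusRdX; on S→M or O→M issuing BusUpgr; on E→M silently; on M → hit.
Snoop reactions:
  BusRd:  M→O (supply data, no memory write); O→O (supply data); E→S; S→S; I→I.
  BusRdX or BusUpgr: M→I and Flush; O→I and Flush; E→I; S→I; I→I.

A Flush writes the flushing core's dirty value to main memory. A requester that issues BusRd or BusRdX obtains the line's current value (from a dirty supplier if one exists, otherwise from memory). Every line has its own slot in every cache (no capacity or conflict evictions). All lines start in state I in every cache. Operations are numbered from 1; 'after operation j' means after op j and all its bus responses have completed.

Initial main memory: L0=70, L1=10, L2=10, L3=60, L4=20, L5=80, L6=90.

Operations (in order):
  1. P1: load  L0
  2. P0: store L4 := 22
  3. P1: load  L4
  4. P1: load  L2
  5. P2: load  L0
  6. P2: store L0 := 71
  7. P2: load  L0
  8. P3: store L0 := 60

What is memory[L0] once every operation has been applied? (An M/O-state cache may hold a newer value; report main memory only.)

memory[L0] = 71

1. P1: load  L0  bus=[BusRd]  L0: P0=I P1=E P2=I P3=I  mem[L0]=70
2. P0: store L4 := 22  bus=[BusRdX]  L4: P0=M P1=I P2=I P3=I  mem[L4]=20
3. P1: load  L4  bus=[BusRd]  L4: P0=O P1=S P2=I P3=I  mem[L4]=20
4. P1: load  L2  bus=[BusRd]  L2: P0=I P1=E P2=I P3=I  mem[L2]=10
5. P2: load  L0  bus=[BusRd]  L0: P0=I P1=S P2=S P3=I  mem[L0]=70
6. P2: store L0 := 71  bus=[BusUpgr]  L0: P0=I P1=I P2=M P3=I  mem[L0]=70
7. P2: load  L0  bus=[-]  L0: P0=I P1=I P2=M P3=I  mem[L0]=70
8. P3: store L0 := 60  bus=[BusRdX,Flush]  L0: P0=I P1=I P2=I P3=M  mem[L0]=71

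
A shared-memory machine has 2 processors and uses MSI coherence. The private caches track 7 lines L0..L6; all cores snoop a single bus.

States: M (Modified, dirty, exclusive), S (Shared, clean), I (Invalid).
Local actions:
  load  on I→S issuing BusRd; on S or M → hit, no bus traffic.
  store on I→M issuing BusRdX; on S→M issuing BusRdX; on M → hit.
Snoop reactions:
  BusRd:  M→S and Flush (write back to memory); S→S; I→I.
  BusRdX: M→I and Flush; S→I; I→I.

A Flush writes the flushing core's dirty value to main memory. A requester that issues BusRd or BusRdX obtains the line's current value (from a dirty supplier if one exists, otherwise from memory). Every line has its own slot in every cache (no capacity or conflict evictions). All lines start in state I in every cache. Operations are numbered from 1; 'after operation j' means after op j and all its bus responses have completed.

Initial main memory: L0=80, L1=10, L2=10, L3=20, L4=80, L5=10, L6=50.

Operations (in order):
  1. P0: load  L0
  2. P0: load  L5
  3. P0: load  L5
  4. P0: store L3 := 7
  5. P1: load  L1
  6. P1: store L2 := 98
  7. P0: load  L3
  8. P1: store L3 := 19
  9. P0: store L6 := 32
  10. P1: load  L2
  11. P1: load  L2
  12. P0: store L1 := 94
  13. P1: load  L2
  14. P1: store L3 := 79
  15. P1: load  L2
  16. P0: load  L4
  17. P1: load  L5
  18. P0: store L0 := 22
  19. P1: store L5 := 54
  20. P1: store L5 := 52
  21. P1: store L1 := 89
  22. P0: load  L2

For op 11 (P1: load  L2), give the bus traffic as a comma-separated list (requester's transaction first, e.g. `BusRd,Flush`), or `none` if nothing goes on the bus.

  op1 P0: load  L0 → S/I on L0; bus BusRd; mem=80
  op2 P0: load  L5 → S/I on L5; bus BusRd; mem=10
  op3 P0: load  L5 → S/I on L5; bus (none); mem=10
  op4 P0: store L3 := 7 → M/I on L3; bus BusRdX; mem=20
  op5 P1: load  L1 → I/S on L1; bus BusRd; mem=10
  op6 P1: store L2 := 98 → I/M on L2; bus BusRdX; mem=10
  op7 P0: load  L3 → M/I on L3; bus (none); mem=20
  op8 P1: store L3 := 19 → I/M on L3; bus BusRdX Flush; mem=7
  op9 P0: store L6 := 32 → M/I on L6; bus BusRdX; mem=50
  op10 P1: load  L2 → I/M on L2; bus (none); mem=10
  op11 P1: load  L2 → I/M on L2; bus (none); mem=10
  op12 P0: store L1 := 94 → M/I on L1; bus BusRdX; mem=10
  op13 P1: load  L2 → I/M on L2; bus (none); mem=10
  op14 P1: store L3 := 79 → I/M on L3; bus (none); mem=7
  op15 P1: load  L2 → I/M on L2; bus (none); mem=10
  op16 P0: load  L4 → S/I on L4; bus BusRd; mem=80
  op17 P1: load  L5 → S/S on L5; bus BusRd; mem=10
  op18 P0: store L0 := 22 → M/I on L0; bus BusRdX; mem=80
  op19 P1: store L5 := 54 → I/M on L5; bus BusRdX; mem=10
  op20 P1: store L5 := 52 → I/M on L5; bus (none); mem=10
  op21 P1: store L1 := 89 → I/M on L1; bus BusRdX Flush; mem=94
  op22 P0: load  L2 → S/S on L2; bus BusRd Flush; mem=98

bus = none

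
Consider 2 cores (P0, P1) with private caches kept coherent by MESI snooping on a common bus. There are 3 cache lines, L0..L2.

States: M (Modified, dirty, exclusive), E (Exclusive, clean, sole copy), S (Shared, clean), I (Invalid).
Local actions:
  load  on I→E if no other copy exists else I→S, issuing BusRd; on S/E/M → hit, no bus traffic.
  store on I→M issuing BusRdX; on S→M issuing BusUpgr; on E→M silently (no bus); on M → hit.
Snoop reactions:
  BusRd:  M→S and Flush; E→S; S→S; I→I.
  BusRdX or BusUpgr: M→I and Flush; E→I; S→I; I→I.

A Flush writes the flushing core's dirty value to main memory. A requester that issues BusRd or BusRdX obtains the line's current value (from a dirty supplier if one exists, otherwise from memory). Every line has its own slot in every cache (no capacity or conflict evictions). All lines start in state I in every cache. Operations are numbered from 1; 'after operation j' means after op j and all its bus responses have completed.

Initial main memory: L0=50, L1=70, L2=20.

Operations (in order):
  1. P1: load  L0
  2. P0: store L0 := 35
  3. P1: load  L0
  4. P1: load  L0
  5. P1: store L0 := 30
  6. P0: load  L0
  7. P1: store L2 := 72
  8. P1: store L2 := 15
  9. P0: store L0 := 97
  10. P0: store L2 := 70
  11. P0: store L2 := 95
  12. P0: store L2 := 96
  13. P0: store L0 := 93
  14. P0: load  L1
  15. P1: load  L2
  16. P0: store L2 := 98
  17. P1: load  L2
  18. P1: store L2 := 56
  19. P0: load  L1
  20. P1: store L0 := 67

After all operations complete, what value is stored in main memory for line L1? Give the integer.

  op1 P1: load  L0 → I/E on L0; bus BusRd; mem=50
  op2 P0: store L0 := 35 → M/I on L0; bus BusRdX; mem=50
  op3 P1: load  L0 → S/S on L0; bus BusRd Flush; mem=35
  op4 P1: load  L0 → S/S on L0; bus (none); mem=35
  op5 P1: store L0 := 30 → I/M on L0; bus BusUpgr; mem=35
  op6 P0: load  L0 → S/S on L0; bus BusRd Flush; mem=30
  op7 P1: store L2 := 72 → I/M on L2; bus BusRdX; mem=20
  op8 P1: store L2 := 15 → I/M on L2; bus (none); mem=20
  op9 P0: store L0 := 97 → M/I on L0; bus BusUpgr; mem=30
  op10 P0: store L2 := 70 → M/I on L2; bus BusRdX Flush; mem=15
  op11 P0: store L2 := 95 → M/I on L2; bus (none); mem=15
  op12 P0: store L2 := 96 → M/I on L2; bus (none); mem=15
  op13 P0: store L0 := 93 → M/I on L0; bus (none); mem=30
  op14 P0: load  L1 → E/I on L1; bus BusRd; mem=70
  op15 P1: load  L2 → S/S on L2; bus BusRd Flush; mem=96
  op16 P0: store L2 := 98 → M/I on L2; bus BusUpgr; mem=96
  op17 P1: load  L2 → S/S on L2; bus BusRd Flush; mem=98
  op18 P1: store L2 := 56 → I/M on L2; bus BusUpgr; mem=98
  op19 P0: load  L1 → E/I on L1; bus (none); mem=70
  op20 P1: store L0 := 67 → I/M on L0; bus BusRdX Flush; mem=93

memory[L1] = 70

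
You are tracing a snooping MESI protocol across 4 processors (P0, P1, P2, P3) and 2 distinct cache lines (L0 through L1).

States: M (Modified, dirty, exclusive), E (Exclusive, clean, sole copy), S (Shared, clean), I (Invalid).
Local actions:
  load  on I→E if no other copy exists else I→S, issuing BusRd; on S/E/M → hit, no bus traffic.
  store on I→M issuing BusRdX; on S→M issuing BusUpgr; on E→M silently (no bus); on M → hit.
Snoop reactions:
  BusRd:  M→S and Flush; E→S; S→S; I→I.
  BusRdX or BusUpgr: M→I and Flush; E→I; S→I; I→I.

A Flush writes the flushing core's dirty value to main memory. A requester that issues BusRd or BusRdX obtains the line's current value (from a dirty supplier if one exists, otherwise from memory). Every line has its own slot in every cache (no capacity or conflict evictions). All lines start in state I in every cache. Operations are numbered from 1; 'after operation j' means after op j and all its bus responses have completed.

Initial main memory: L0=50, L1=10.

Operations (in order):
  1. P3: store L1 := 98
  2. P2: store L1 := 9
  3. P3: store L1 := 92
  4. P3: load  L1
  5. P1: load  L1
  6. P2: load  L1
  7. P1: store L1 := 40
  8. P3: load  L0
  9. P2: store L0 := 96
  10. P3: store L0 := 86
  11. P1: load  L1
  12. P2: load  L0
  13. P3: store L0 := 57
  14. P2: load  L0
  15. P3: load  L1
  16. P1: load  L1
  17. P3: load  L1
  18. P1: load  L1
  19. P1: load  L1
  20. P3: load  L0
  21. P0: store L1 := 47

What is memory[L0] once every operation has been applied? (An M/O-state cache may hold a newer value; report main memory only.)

[1] P3: store L1 := 98 | P0:I, P1:I, P2:I, P3:M(98) | bus: BusRdX
[2] P2: store L1 := 9 | P0:I, P1:I, P2:M(9), P3:I | bus: BusRdX,Flush
[3] P3: store L1 := 92 | P0:I, P1:I, P2:I, P3:M(92) | bus: BusRdX,Flush
[4] P3: load  L1 | P0:I, P1:I, P2:I, P3:M(92) | bus: none
[5] P1: load  L1 | P0:I, P1:S(92), P2:I, P3:S(92) | bus: BusRd,Flush
[6] P2: load  L1 | P0:I, P1:S(92), P2:S(92), P3:S(92) | bus: BusRd
[7] P1: store L1 := 40 | P0:I, P1:M(40), P2:I, P3:I | bus: BusUpgr
[8] P3: load  L0 | P0:I, P1:I, P2:I, P3:E(50) | bus: BusRd
[9] P2: store L0 := 96 | P0:I, P1:I, P2:M(96), P3:I | bus: BusRdX
[10] P3: store L0 := 86 | P0:I, P1:I, P2:I, P3:M(86) | bus: BusRdX,Flush
[11] P1: load  L1 | P0:I, P1:M(40), P2:I, P3:I | bus: none
[12] P2: load  L0 | P0:I, P1:I, P2:S(86), P3:S(86) | bus: BusRd,Flush
[13] P3: store L0 := 57 | P0:I, P1:I, P2:I, P3:M(57) | bus: BusUpgr
[14] P2: load  L0 | P0:I, P1:I, P2:S(57), P3:S(57) | bus: BusRd,Flush
[15] P3: load  L1 | P0:I, P1:S(40), P2:I, P3:S(40) | bus: BusRd,Flush
[16] P1: load  L1 | P0:I, P1:S(40), P2:I, P3:S(40) | bus: none
[17] P3: load  L1 | P0:I, P1:S(40), P2:I, P3:S(40) | bus: none
[18] P1: load  L1 | P0:I, P1:S(40), P2:I, P3:S(40) | bus: none
[19] P1: load  L1 | P0:I, P1:S(40), P2:I, P3:S(40) | bus: none
[20] P3: load  L0 | P0:I, P1:I, P2:S(57), P3:S(57) | bus: none
[21] P0: store L1 := 47 | P0:M(47), P1:I, P2:I, P3:I | bus: BusRdX

memory[L0] = 57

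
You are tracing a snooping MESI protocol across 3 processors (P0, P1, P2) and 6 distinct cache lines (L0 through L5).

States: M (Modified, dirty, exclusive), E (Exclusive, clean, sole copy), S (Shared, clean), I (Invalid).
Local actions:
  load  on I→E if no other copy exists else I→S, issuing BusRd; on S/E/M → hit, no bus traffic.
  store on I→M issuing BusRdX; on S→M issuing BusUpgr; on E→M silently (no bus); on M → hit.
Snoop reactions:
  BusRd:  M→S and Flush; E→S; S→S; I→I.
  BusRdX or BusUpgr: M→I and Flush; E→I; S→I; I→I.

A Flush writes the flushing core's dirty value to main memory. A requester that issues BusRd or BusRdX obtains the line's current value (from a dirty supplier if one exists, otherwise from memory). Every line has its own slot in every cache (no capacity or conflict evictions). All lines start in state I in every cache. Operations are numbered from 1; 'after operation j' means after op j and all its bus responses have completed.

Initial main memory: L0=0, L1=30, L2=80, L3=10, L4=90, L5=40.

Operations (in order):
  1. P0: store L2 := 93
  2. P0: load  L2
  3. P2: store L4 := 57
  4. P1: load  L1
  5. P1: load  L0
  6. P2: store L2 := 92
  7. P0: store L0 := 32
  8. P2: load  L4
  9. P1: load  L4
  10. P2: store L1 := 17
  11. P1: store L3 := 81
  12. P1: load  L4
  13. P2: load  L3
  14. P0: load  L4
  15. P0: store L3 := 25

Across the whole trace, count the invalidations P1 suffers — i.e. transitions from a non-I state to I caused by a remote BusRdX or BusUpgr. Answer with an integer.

invalidations = 3

1. P0: store L2 := 93  bus=[BusRdX]  L2: P0=M P1=I P2=I  mem[L2]=80
2. P0: load  L2  bus=[-]  L2: P0=M P1=I P2=I  mem[L2]=80
3. P2: store L4 := 57  bus=[BusRdX]  L4: P0=I P1=I P2=M  mem[L4]=90
4. P1: load  L1  bus=[BusRd]  L1: P0=I P1=E P2=I  mem[L1]=30
5. P1: load  L0  bus=[BusRd]  L0: P0=I P1=E P2=I  mem[L0]=0
6. P2: store L2 := 92  bus=[BusRdX,Flush]  L2: P0=I P1=I P2=M  mem[L2]=93
7. P0: store L0 := 32  bus=[BusRdX]  L0: P0=M P1=I P2=I  mem[L0]=0
8. P2: load  L4  bus=[-]  L4: P0=I P1=I P2=M  mem[L4]=90
9. P1: load  L4  bus=[BusRd,Flush]  L4: P0=I P1=S P2=S  mem[L4]=57
10. P2: store L1 := 17  bus=[BusRdX]  L1: P0=I P1=I P2=M  mem[L1]=30
11. P1: store L3 := 81  bus=[BusRdX]  L3: P0=I P1=M P2=I  mem[L3]=10
12. P1: load  L4  bus=[-]  L4: P0=I P1=S P2=S  mem[L4]=57
13. P2: load  L3  bus=[BusRd,Flush]  L3: P0=I P1=S P2=S  mem[L3]=81
14. P0: load  L4  bus=[BusRd]  L4: P0=S P1=S P2=S  mem[L4]=57
15. P0: store L3 := 25  bus=[BusRdX]  L3: P0=M P1=I P2=I  mem[L3]=81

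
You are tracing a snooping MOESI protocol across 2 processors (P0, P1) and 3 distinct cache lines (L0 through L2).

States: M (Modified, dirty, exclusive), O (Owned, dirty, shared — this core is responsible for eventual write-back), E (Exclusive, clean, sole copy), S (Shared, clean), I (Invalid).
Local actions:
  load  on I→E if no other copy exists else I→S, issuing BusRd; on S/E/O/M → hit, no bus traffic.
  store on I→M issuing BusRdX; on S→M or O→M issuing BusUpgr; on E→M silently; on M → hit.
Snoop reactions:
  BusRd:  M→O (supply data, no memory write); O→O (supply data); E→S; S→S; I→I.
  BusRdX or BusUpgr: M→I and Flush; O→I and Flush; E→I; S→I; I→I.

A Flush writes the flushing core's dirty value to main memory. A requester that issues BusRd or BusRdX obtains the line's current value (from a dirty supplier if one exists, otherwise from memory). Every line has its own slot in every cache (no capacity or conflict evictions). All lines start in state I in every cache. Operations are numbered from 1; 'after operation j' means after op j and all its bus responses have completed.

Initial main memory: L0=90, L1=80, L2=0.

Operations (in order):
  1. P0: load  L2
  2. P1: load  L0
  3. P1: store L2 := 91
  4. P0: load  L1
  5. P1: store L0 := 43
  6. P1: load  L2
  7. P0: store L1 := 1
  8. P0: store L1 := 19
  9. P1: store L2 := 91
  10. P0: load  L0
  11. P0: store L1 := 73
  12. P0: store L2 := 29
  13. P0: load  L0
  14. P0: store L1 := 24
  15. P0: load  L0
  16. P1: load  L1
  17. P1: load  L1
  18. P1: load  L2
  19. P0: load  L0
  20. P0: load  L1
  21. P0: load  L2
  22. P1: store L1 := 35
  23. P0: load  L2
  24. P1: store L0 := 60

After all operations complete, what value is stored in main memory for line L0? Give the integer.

step 1: P0: load  L2  ⟶  EI  (L2)  txn=BusRd  M[L2]=0
step 2: P1: load  L0  ⟶  IE  (L0)  txn=BusRd  M[L0]=90
step 3: P1: store L2 := 91  ⟶  IM  (L2)  txn=BusRdX  M[L2]=0
step 4: P0: load  L1  ⟶  EI  (L1)  txn=BusRd  M[L1]=80
step 5: P1: store L0 := 43  ⟶  IM  (L0)  txn=∅  M[L0]=90
step 6: P1: load  L2  ⟶  IM  (L2)  txn=∅  M[L2]=0
step 7: P0: store L1 := 1  ⟶  MI  (L1)  txn=∅  M[L1]=80
step 8: P0: store L1 := 19  ⟶  MI  (L1)  txn=∅  M[L1]=80
step 9: P1: store L2 := 91  ⟶  IM  (L2)  txn=∅  M[L2]=0
step 10: P0: load  L0  ⟶  SO  (L0)  txn=BusRd  M[L0]=90
step 11: P0: store L1 := 73  ⟶  MI  (L1)  txn=∅  M[L1]=80
step 12: P0: store L2 := 29  ⟶  MI  (L2)  txn=BusRdX+Flush  M[L2]=91
step 13: P0: load  L0  ⟶  SO  (L0)  txn=∅  M[L0]=90
step 14: P0: store L1 := 24  ⟶  MI  (L1)  txn=∅  M[L1]=80
step 15: P0: load  L0  ⟶  SO  (L0)  txn=∅  M[L0]=90
step 16: P1: load  L1  ⟶  OS  (L1)  txn=BusRd  M[L1]=80
step 17: P1: load  L1  ⟶  OS  (L1)  txn=∅  M[L1]=80
step 18: P1: load  L2  ⟶  OS  (L2)  txn=BusRd  M[L2]=91
step 19: P0: load  L0  ⟶  SO  (L0)  txn=∅  M[L0]=90
step 20: P0: load  L1  ⟶  OS  (L1)  txn=∅  M[L1]=80
step 21: P0: load  L2  ⟶  OS  (L2)  txn=∅  M[L2]=91
step 22: P1: store L1 := 35  ⟶  IM  (L1)  txn=BusUpgr+Flush  M[L1]=24
step 23: P0: load  L2  ⟶  OS  (L2)  txn=∅  M[L2]=91
step 24: P1: store L0 := 60  ⟶  IM  (L0)  txn=BusUpgr  M[L0]=90

memory[L0] = 90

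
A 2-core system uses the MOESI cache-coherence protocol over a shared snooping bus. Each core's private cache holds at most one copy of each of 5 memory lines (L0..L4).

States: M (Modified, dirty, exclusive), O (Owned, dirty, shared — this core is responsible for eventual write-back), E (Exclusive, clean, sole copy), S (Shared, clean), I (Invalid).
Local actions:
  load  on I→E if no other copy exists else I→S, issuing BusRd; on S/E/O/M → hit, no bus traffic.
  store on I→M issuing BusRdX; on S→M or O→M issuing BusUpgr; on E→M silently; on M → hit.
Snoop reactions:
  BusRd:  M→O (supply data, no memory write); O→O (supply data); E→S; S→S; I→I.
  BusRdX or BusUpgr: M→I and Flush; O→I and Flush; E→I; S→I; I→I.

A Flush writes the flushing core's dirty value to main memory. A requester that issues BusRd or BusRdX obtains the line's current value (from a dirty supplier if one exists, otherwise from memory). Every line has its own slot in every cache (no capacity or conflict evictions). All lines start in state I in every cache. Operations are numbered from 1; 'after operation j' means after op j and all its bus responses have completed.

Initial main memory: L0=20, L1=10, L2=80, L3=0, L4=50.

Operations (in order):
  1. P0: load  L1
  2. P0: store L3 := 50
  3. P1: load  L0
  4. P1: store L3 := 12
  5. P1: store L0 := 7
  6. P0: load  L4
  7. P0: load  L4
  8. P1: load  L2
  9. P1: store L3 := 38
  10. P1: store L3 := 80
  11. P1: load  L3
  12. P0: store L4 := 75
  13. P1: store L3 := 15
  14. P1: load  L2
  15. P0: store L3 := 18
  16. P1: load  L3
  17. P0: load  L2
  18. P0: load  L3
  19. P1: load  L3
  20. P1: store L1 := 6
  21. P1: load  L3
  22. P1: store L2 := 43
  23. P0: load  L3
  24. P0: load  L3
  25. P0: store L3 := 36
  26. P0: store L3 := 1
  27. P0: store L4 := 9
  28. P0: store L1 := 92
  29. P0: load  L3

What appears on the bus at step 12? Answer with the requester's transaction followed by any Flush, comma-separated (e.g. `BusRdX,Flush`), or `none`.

  op1 P0: load  L1 → E/I on L1; bus BusRd; mem=10
  op2 P0: store L3 := 50 → M/I on L3; bus BusRdX; mem=0
  op3 P1: load  L0 → I/E on L0; bus BusRd; mem=20
  op4 P1: store L3 := 12 → I/M on L3; bus BusRdX Flush; mem=50
  op5 P1: store L0 := 7 → I/M on L0; bus (none); mem=20
  op6 P0: load  L4 → E/I on L4; bus BusRd; mem=50
  op7 P0: load  L4 → E/I on L4; bus (none); mem=50
  op8 P1: load  L2 → I/E on L2; bus BusRd; mem=80
  op9 P1: store L3 := 38 → I/M on L3; bus (none); mem=50
  op10 P1: store L3 := 80 → I/M on L3; bus (none); mem=50
  op11 P1: load  L3 → I/M on L3; bus (none); mem=50
  op12 P0: store L4 := 75 → M/I on L4; bus (none); mem=50
  op13 P1: store L3 := 15 → I/M on L3; bus (none); mem=50
  op14 P1: load  L2 → I/E on L2; bus (none); mem=80
  op15 P0: store L3 := 18 → M/I on L3; bus BusRdX Flush; mem=15
  op16 P1: load  L3 → O/S on L3; bus BusRd; mem=15
  op17 P0: load  L2 → S/S on L2; bus BusRd; mem=80
  op18 P0: load  L3 → O/S on L3; bus (none); mem=15
  op19 P1: load  L3 → O/S on L3; bus (none); mem=15
  op20 P1: store L1 := 6 → I/M on L1; bus BusRdX; mem=10
  op21 P1: load  L3 → O/S on L3; bus (none); mem=15
  op22 P1: store L2 := 43 → I/M on L2; bus BusUpgr; mem=80
  op23 P0: load  L3 → O/S on L3; bus (none); mem=15
  op24 P0: load  L3 → O/S on L3; bus (none); mem=15
  op25 P0: store L3 := 36 → M/I on L3; bus BusUpgr; mem=15
  op26 P0: store L3 := 1 → M/I on L3; bus (none); mem=15
  op27 P0: store L4 := 9 → M/I on L4; bus (none); mem=50
  op28 P0: store L1 := 92 → M/I on L1; bus BusRdX Flush; mem=6
  op29 P0: load  L3 → M/I on L3; bus (none); mem=15

bus = none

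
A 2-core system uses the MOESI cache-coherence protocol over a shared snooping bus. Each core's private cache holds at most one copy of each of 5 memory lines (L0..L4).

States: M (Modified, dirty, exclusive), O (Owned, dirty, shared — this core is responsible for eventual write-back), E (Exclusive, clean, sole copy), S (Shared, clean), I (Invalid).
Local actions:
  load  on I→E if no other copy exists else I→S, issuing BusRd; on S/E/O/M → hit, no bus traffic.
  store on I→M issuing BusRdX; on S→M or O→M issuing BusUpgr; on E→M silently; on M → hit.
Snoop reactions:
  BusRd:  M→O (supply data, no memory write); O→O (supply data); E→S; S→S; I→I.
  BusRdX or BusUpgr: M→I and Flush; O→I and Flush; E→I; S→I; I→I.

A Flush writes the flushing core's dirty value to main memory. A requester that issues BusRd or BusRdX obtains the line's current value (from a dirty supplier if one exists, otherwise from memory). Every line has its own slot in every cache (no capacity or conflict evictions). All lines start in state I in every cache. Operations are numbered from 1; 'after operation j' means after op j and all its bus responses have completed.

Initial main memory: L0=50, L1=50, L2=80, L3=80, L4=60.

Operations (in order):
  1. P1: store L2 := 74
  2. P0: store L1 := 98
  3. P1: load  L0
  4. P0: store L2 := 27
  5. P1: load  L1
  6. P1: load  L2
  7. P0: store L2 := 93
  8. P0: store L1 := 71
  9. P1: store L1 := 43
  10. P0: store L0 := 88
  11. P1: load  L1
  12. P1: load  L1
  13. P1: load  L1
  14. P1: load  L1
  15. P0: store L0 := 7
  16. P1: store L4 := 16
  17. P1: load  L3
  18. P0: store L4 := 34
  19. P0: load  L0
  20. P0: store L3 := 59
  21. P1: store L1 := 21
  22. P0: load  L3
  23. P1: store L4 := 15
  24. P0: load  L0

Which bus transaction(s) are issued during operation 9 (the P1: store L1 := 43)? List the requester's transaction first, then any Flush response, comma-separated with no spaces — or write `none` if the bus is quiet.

[1] P1: store L2 := 74 | P0:I, P1:M(74) | bus: BusRdX
[2] P0: store L1 := 98 | P0:M(98), P1:I | bus: BusRdX
[3] P1: load  L0 | P0:I, P1:E(50) | bus: BusRd
[4] P0: store L2 := 27 | P0:M(27), P1:I | bus: BusRdX,Flush
[5] P1: load  L1 | P0:O(98), P1:S(98) | bus: BusRd
[6] P1: load  L2 | P0:O(27), P1:S(27) | bus: BusRd
[7] P0: store L2 := 93 | P0:M(93), P1:I | bus: BusUpgr
[8] P0: store L1 := 71 | P0:M(71), P1:I | bus: BusUpgr
[9] P1: store L1 := 43 | P0:I, P1:M(43) | bus: BusRdX,Flush
[10] P0: store L0 := 88 | P0:M(88), P1:I | bus: BusRdX
[11] P1: load  L1 | P0:I, P1:M(43) | bus: none
[12] P1: load  L1 | P0:I, P1:M(43) | bus: none
[13] P1: load  L1 | P0:I, P1:M(43) | bus: none
[14] P1: load  L1 | P0:I, P1:M(43) | bus: none
[15] P0: store L0 := 7 | P0:M(7), P1:I | bus: none
[16] P1: store L4 := 16 | P0:I, P1:M(16) | bus: BusRdX
[17] P1: load  L3 | P0:I, P1:E(80) | bus: BusRd
[18] P0: store L4 := 34 | P0:M(34), P1:I | bus: BusRdX,Flush
[19] P0: load  L0 | P0:M(7), P1:I | bus: none
[20] P0: store L3 := 59 | P0:M(59), P1:I | bus: BusRdX
[21] P1: store L1 := 21 | P0:I, P1:M(21) | bus: none
[22] P0: load  L3 | P0:M(59), P1:I | bus: none
[23] P1: store L4 := 15 | P0:I, P1:M(15) | bus: BusRdX,Flush
[24] P0: load  L0 | P0:M(7), P1:I | bus: none

bus = BusRdX,Flush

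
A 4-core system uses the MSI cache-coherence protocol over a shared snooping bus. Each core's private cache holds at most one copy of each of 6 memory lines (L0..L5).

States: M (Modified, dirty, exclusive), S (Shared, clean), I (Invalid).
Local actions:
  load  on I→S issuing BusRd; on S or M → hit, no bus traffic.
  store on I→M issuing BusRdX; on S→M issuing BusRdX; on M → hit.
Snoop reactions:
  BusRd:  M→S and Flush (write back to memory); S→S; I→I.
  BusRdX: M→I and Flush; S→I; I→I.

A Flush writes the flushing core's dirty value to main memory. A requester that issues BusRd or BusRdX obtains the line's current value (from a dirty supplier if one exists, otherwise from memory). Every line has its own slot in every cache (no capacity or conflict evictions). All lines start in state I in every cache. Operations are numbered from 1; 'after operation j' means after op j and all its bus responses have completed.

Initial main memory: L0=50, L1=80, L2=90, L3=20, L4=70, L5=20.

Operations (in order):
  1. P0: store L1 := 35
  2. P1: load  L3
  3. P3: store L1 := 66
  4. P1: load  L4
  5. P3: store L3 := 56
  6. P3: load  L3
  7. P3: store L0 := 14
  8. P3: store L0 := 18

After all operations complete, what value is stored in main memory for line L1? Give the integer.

memory[L1] = 35

step 1: P0: store L1 := 35  ⟶  MIII  (L1)  txn=BusRdX  M[L1]=80
step 2: P1: load  L3  ⟶  ISII  (L3)  txn=BusRd  M[L3]=20
step 3: P3: store L1 := 66  ⟶  IIIM  (L1)  txn=BusRdX+Flush  M[L1]=35
step 4: P1: load  L4  ⟶  ISII  (L4)  txn=BusRd  M[L4]=70
step 5: P3: store L3 := 56  ⟶  IIIM  (L3)  txn=BusRdX  M[L3]=20
step 6: P3: load  L3  ⟶  IIIM  (L3)  txn=∅  M[L3]=20
step 7: P3: store L0 := 14  ⟶  IIIM  (L0)  txn=BusRdX  M[L0]=50
step 8: P3: store L0 := 18  ⟶  IIIM  (L0)  txn=∅  M[L0]=50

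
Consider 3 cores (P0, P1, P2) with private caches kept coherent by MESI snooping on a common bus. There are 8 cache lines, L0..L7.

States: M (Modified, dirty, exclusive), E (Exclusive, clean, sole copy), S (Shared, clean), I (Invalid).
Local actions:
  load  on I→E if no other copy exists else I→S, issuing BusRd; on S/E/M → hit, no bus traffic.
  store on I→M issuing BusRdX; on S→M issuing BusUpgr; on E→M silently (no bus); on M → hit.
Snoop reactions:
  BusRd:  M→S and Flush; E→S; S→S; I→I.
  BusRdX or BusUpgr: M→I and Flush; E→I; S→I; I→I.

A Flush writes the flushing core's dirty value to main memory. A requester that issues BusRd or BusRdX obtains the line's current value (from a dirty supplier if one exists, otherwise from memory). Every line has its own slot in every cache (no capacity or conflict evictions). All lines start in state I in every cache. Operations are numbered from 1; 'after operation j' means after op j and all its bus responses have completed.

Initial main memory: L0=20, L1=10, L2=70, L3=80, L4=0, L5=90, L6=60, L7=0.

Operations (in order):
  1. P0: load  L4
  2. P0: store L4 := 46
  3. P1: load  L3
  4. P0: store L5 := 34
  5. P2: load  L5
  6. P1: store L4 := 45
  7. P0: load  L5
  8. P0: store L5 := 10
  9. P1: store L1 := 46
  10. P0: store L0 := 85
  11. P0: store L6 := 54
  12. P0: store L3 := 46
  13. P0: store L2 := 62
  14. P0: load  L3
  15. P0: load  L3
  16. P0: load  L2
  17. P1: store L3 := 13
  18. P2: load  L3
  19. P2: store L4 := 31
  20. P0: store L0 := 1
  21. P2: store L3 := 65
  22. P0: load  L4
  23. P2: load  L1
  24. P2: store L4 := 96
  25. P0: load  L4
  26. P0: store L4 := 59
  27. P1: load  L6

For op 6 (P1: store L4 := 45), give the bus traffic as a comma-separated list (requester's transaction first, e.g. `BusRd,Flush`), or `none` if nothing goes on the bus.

bus = BusRdX,Flush

[1] P0: load  L4 | P0:E(0), P1:I, P2:I | bus: BusRd
[2] P0: store L4 := 46 | P0:M(46), P1:I, P2:I | bus: none
[3] P1: load  L3 | P0:I, P1:E(80), P2:I | bus: BusRd
[4] P0: store L5 := 34 | P0:M(34), P1:I, P2:I | bus: BusRdX
[5] P2: load  L5 | P0:S(34), P1:I, P2:S(34) | bus: BusRd,Flush
[6] P1: store L4 := 45 | P0:I, P1:M(45), P2:I | bus: BusRdX,Flush
[7] P0: load  L5 | P0:S(34), P1:I, P2:S(34) | bus: none
[8] P0: store L5 := 10 | P0:M(10), P1:I, P2:I | bus: BusUpgr
[9] P1: store L1 := 46 | P0:I, P1:M(46), P2:I | bus: BusRdX
[10] P0: store L0 := 85 | P0:M(85), P1:I, P2:I | bus: BusRdX
[11] P0: store L6 := 54 | P0:M(54), P1:I, P2:I | bus: BusRdX
[12] P0: store L3 := 46 | P0:M(46), P1:I, P2:I | bus: BusRdX
[13] P0: store L2 := 62 | P0:M(62), P1:I, P2:I | bus: BusRdX
[14] P0: load  L3 | P0:M(46), P1:I, P2:I | bus: none
[15] P0: load  L3 | P0:M(46), P1:I, P2:I | bus: none
[16] P0: load  L2 | P0:M(62), P1:I, P2:I | bus: none
[17] P1: store L3 := 13 | P0:I, P1:M(13), P2:I | bus: BusRdX,Flush
[18] P2: load  L3 | P0:I, P1:S(13), P2:S(13) | bus: BusRd,Flush
[19] P2: store L4 := 31 | P0:I, P1:I, P2:M(31) | bus: BusRdX,Flush
[20] P0: store L0 := 1 | P0:M(1), P1:I, P2:I | bus: none
[21] P2: store L3 := 65 | P0:I, P1:I, P2:M(65) | bus: BusUpgr
[22] P0: load  L4 | P0:S(31), P1:I, P2:S(31) | bus: BusRd,Flush
[23] P2: load  L1 | P0:I, P1:S(46), P2:S(46) | bus: BusRd,Flush
[24] P2: store L4 := 96 | P0:I, P1:I, P2:M(96) | bus: BusUpgr
[25] P0: load  L4 | P0:S(96), P1:I, P2:S(96) | bus: BusRd,Flush
[26] P0: store L4 := 59 | P0:M(59), P1:I, P2:I | bus: BusUpgr
[27] P1: load  L6 | P0:S(54), P1:S(54), P2:I | bus: BusRd,Flush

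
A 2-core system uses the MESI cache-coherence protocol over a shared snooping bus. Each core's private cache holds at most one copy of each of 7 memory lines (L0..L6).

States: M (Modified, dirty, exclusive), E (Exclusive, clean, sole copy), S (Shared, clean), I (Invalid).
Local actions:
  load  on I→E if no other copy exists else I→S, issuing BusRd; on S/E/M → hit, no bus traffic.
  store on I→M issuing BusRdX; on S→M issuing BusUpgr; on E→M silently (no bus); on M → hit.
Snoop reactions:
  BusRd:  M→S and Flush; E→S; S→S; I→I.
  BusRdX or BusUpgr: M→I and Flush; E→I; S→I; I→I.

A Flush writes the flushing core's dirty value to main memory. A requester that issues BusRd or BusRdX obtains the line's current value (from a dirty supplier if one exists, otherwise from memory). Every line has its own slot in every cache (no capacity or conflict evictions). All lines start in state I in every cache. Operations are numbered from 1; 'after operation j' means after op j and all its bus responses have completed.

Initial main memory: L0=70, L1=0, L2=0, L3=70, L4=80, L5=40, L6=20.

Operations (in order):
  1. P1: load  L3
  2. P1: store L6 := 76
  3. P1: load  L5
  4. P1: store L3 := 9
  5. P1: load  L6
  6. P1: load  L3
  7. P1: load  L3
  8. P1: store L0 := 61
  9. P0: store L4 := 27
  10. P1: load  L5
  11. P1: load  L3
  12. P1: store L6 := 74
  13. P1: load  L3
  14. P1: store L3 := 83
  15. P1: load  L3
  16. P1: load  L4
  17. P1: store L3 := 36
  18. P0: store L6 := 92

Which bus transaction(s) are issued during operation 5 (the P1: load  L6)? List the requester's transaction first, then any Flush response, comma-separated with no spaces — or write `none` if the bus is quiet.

bus = none

[1] P1: load  L3 | P0:I, P1:E(70) | bus: BusRd
[2] P1: store L6 := 76 | P0:I, P1:M(76) | bus: BusRdX
[3] P1: load  L5 | P0:I, P1:E(40) | bus: BusRd
[4] P1: store L3 := 9 | P0:I, P1:M(9) | bus: none
[5] P1: load  L6 | P0:I, P1:M(76) | bus: none
[6] P1: load  L3 | P0:I, P1:M(9) | bus: none
[7] P1: load  L3 | P0:I, P1:M(9) | bus: none
[8] P1: store L0 := 61 | P0:I, P1:M(61) | bus: BusRdX
[9] P0: store L4 := 27 | P0:M(27), P1:I | bus: BusRdX
[10] P1: load  L5 | P0:I, P1:E(40) | bus: none
[11] P1: load  L3 | P0:I, P1:M(9) | bus: none
[12] P1: store L6 := 74 | P0:I, P1:M(74) | bus: none
[13] P1: load  L3 | P0:I, P1:M(9) | bus: none
[14] P1: store L3 := 83 | P0:I, P1:M(83) | bus: none
[15] P1: load  L3 | P0:I, P1:M(83) | bus: none
[16] P1: load  L4 | P0:S(27), P1:S(27) | bus: BusRd,Flush
[17] P1: store L3 := 36 | P0:I, P1:M(36) | bus: none
[18] P0: store L6 := 92 | P0:M(92), P1:I | bus: BusRdX,Flush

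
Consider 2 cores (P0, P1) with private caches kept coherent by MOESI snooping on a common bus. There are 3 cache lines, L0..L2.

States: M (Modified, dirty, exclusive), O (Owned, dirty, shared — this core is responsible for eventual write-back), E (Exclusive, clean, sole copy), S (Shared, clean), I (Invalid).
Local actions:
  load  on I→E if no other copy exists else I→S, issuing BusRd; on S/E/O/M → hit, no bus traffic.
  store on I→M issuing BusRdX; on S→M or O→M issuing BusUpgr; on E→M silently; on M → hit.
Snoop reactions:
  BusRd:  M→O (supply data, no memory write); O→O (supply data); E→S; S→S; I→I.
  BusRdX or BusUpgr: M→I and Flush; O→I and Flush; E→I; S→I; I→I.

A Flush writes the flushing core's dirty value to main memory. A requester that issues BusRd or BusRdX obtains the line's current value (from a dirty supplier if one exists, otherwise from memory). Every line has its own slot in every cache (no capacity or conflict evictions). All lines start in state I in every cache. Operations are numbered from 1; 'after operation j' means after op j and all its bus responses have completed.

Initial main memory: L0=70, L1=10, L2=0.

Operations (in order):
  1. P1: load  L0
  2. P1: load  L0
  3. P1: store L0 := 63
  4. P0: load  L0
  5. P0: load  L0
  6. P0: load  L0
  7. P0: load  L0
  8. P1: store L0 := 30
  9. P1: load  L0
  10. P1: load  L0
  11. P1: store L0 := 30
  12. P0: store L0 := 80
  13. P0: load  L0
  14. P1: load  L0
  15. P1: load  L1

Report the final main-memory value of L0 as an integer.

  op1 P1: load  L0 → I/E on L0; bus BusRd; mem=70
  op2 P1: load  L0 → I/E on L0; bus (none); mem=70
  op3 P1: store L0 := 63 → I/M on L0; bus (none); mem=70
  op4 P0: load  L0 → S/O on L0; bus BusRd; mem=70
  op5 P0: load  L0 → S/O on L0; bus (none); mem=70
  op6 P0: load  L0 → S/O on L0; bus (none); mem=70
  op7 P0: load  L0 → S/O on L0; bus (none); mem=70
  op8 P1: store L0 := 30 → I/M on L0; bus BusUpgr; mem=70
  op9 P1: load  L0 → I/M on L0; bus (none); mem=70
  op10 P1: load  L0 → I/M on L0; bus (none); mem=70
  op11 P1: store L0 := 30 → I/M on L0; bus (none); mem=70
  op12 P0: store L0 := 80 → M/I on L0; bus BusRdX Flush; mem=30
  op13 P0: load  L0 → M/I on L0; bus (none); mem=30
  op14 P1: load  L0 → O/S on L0; bus BusRd; mem=30
  op15 P1: load  L1 → I/E on L1; bus BusRd; mem=10

memory[L0] = 30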